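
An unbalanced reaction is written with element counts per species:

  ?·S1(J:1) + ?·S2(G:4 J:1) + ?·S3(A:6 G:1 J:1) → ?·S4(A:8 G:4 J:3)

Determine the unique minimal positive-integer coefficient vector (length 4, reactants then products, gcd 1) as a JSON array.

Coefficients: [3, 2, 4, 3]

A: 3·0+2·0+4·6 = 24 | 3·8 = 24
G: 3·0+2·4+4·1 = 12 | 3·4 = 12
J: 3·1+2·1+4·1 = 9 | 3·3 = 9
gcd(3,2,4,3) = 1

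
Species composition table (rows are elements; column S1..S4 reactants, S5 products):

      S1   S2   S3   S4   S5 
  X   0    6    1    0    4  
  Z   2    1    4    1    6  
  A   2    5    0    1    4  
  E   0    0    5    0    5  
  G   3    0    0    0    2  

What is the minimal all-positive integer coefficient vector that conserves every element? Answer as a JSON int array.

Coefficients: [4, 3, 6, 1, 6]

X: 4·0+3·6+6·1+1·0 = 24 | 6·4 = 24
Z: 4·2+3·1+6·4+1·1 = 36 | 6·6 = 36
A: 4·2+3·5+6·0+1·1 = 24 | 6·4 = 24
E: 4·0+3·0+6·5+1·0 = 30 | 6·5 = 30
G: 4·3+3·0+6·0+1·0 = 12 | 6·2 = 12
gcd(4,3,6,1,6) = 1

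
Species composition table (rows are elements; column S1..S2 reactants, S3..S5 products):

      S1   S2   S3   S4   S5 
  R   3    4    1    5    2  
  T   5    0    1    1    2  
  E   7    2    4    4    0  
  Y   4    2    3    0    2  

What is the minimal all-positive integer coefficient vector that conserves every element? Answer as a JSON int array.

R: 4·3+6·4 = 36 | 6·1+4·5+5·2 = 36
T: 4·5+6·0 = 20 | 6·1+4·1+5·2 = 20
E: 4·7+6·2 = 40 | 6·4+4·4+5·0 = 40
Y: 4·4+6·2 = 28 | 6·3+4·0+5·2 = 28
gcd(4,6,6,4,5) = 1

Coefficients: [4, 6, 6, 4, 5]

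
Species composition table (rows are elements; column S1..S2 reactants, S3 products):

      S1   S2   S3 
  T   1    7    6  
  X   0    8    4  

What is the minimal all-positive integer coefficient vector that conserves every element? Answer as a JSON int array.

T: 5·1+1·7 = 12 | 2·6 = 12
X: 5·0+1·8 = 8 | 2·4 = 8
gcd(5,1,2) = 1

Coefficients: [5, 1, 2]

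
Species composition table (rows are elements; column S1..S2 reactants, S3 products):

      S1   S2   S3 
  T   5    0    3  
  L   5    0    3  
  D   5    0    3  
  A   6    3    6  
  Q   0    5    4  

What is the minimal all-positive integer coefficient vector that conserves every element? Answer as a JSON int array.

Coefficients: [3, 4, 5]

T: 3·5+4·0 = 15 | 5·3 = 15
L: 3·5+4·0 = 15 | 5·3 = 15
D: 3·5+4·0 = 15 | 5·3 = 15
A: 3·6+4·3 = 30 | 5·6 = 30
Q: 3·0+4·5 = 20 | 5·4 = 20
gcd(3,4,5) = 1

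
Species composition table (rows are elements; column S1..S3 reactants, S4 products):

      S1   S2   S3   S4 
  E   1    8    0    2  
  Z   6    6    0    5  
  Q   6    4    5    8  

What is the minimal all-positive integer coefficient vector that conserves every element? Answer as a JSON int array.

E: 4·1+1·8+4·0 = 12 | 6·2 = 12
Z: 4·6+1·6+4·0 = 30 | 6·5 = 30
Q: 4·6+1·4+4·5 = 48 | 6·8 = 48
gcd(4,1,4,6) = 1

Coefficients: [4, 1, 4, 6]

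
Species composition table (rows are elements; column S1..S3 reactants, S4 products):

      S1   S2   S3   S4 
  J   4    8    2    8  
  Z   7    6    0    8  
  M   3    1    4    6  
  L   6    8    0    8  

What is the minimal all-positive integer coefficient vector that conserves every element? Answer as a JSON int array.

Coefficients: [4, 2, 4, 5]

J: 4·4+2·8+4·2 = 40 | 5·8 = 40
Z: 4·7+2·6+4·0 = 40 | 5·8 = 40
M: 4·3+2·1+4·4 = 30 | 5·6 = 30
L: 4·6+2·8+4·0 = 40 | 5·8 = 40
gcd(4,2,4,5) = 1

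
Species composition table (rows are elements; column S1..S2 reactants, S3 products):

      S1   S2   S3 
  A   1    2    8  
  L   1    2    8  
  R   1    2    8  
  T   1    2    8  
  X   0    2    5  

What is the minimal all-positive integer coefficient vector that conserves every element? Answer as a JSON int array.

A: 6·1+5·2 = 16 | 2·8 = 16
L: 6·1+5·2 = 16 | 2·8 = 16
R: 6·1+5·2 = 16 | 2·8 = 16
T: 6·1+5·2 = 16 | 2·8 = 16
X: 6·0+5·2 = 10 | 2·5 = 10
gcd(6,5,2) = 1

Coefficients: [6, 5, 2]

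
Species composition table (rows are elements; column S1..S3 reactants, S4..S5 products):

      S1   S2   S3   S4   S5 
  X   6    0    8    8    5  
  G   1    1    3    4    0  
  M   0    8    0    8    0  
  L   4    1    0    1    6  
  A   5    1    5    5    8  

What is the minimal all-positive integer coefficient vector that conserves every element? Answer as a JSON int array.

X: 3·6+6·0+5·8 = 58 | 6·8+2·5 = 58
G: 3·1+6·1+5·3 = 24 | 6·4+2·0 = 24
M: 3·0+6·8+5·0 = 48 | 6·8+2·0 = 48
L: 3·4+6·1+5·0 = 18 | 6·1+2·6 = 18
A: 3·5+6·1+5·5 = 46 | 6·5+2·8 = 46
gcd(3,6,5,6,2) = 1

Coefficients: [3, 6, 5, 6, 2]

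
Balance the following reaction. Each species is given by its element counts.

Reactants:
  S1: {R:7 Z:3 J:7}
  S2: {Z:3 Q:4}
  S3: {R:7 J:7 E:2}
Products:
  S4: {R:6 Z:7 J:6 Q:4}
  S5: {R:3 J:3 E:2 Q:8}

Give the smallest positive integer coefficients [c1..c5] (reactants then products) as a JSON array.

Coefficients: [2, 5, 1, 3, 1]

R: 2·7+5·0+1·7 = 21 | 3·6+1·3 = 21
Z: 2·3+5·3+1·0 = 21 | 3·7+1·0 = 21
J: 2·7+5·0+1·7 = 21 | 3·6+1·3 = 21
E: 2·0+5·0+1·2 = 2 | 3·0+1·2 = 2
Q: 2·0+5·4+1·0 = 20 | 3·4+1·8 = 20
gcd(2,5,1,3,1) = 1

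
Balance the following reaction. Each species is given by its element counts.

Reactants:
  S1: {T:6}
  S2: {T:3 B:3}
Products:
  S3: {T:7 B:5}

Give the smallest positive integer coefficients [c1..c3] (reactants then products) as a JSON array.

T: 1·6+5·3 = 21 | 3·7 = 21
B: 1·0+5·3 = 15 | 3·5 = 15
gcd(1,5,3) = 1

Coefficients: [1, 5, 3]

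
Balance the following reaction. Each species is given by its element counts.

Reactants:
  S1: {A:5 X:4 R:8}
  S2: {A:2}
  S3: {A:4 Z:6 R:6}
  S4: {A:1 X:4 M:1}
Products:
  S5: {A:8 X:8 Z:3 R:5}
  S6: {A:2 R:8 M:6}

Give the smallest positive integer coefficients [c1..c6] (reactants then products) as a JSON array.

Coefficients: [2, 5, 2, 6, 4, 1]

A: 2·5+5·2+2·4+6·1 = 34 | 4·8+1·2 = 34
X: 2·4+5·0+2·0+6·4 = 32 | 4·8+1·0 = 32
Z: 2·0+5·0+2·6+6·0 = 12 | 4·3+1·0 = 12
R: 2·8+5·0+2·6+6·0 = 28 | 4·5+1·8 = 28
M: 2·0+5·0+2·0+6·1 = 6 | 4·0+1·6 = 6
gcd(2,5,2,6,4,1) = 1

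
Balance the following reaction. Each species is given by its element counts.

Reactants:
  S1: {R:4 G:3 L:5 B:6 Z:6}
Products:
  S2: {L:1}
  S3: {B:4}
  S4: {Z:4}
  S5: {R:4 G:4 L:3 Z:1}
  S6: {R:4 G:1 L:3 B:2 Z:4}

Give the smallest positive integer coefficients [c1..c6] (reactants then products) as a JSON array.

Coefficients: [3, 6, 4, 3, 2, 1]

R: 3·4 = 12 | 6·0+4·0+3·0+2·4+1·4 = 12
G: 3·3 = 9 | 6·0+4·0+3·0+2·4+1·1 = 9
L: 3·5 = 15 | 6·1+4·0+3·0+2·3+1·3 = 15
B: 3·6 = 18 | 6·0+4·4+3·0+2·0+1·2 = 18
Z: 3·6 = 18 | 6·0+4·0+3·4+2·1+1·4 = 18
gcd(3,6,4,3,2,1) = 1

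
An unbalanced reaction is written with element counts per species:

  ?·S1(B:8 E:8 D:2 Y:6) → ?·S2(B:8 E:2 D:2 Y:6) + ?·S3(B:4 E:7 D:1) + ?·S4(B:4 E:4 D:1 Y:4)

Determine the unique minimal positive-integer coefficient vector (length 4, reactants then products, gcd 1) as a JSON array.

B: 5·8 = 40 | 1·8+2·4+6·4 = 40
E: 5·8 = 40 | 1·2+2·7+6·4 = 40
D: 5·2 = 10 | 1·2+2·1+6·1 = 10
Y: 5·6 = 30 | 1·6+2·0+6·4 = 30
gcd(5,1,2,6) = 1

Coefficients: [5, 1, 2, 6]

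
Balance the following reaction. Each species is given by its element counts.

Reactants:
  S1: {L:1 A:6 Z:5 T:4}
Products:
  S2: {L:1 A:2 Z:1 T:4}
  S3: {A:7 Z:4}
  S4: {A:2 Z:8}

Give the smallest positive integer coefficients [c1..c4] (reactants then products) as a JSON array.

L: 4·1 = 4 | 4·1+2·0+1·0 = 4
A: 4·6 = 24 | 4·2+2·7+1·2 = 24
Z: 4·5 = 20 | 4·1+2·4+1·8 = 20
T: 4·4 = 16 | 4·4+2·0+1·0 = 16
gcd(4,4,2,1) = 1

Coefficients: [4, 4, 2, 1]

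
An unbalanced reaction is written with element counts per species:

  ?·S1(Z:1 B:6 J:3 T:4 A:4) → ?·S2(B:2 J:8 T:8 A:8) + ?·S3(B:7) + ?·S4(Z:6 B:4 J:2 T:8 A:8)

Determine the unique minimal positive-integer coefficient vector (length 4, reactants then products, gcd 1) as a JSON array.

Coefficients: [6, 2, 4, 1]

Z: 6·1 = 6 | 2·0+4·0+1·6 = 6
B: 6·6 = 36 | 2·2+4·7+1·4 = 36
J: 6·3 = 18 | 2·8+4·0+1·2 = 18
T: 6·4 = 24 | 2·8+4·0+1·8 = 24
A: 6·4 = 24 | 2·8+4·0+1·8 = 24
gcd(6,2,4,1) = 1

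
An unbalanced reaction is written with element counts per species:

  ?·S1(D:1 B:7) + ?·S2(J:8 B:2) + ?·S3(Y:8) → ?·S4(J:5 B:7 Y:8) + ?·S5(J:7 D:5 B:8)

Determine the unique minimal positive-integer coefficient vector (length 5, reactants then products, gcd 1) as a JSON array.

Coefficients: [5, 4, 5, 5, 1]

J: 5·0+4·8+5·0 = 32 | 5·5+1·7 = 32
D: 5·1+4·0+5·0 = 5 | 5·0+1·5 = 5
B: 5·7+4·2+5·0 = 43 | 5·7+1·8 = 43
Y: 5·0+4·0+5·8 = 40 | 5·8+1·0 = 40
gcd(5,4,5,5,1) = 1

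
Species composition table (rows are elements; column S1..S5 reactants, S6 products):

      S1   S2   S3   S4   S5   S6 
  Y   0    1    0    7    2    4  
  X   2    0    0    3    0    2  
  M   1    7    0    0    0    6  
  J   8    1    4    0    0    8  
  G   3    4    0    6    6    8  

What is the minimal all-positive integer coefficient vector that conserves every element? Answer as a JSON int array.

Coefficients: [2, 4, 5, 2, 1, 5]

Y: 2·0+4·1+5·0+2·7+1·2 = 20 | 5·4 = 20
X: 2·2+4·0+5·0+2·3+1·0 = 10 | 5·2 = 10
M: 2·1+4·7+5·0+2·0+1·0 = 30 | 5·6 = 30
J: 2·8+4·1+5·4+2·0+1·0 = 40 | 5·8 = 40
G: 2·3+4·4+5·0+2·6+1·6 = 40 | 5·8 = 40
gcd(2,4,5,2,1,5) = 1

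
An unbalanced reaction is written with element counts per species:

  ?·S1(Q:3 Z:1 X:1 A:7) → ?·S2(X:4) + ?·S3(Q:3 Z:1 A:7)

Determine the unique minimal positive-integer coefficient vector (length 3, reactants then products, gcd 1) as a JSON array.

Q: 4·3 = 12 | 1·0+4·3 = 12
Z: 4·1 = 4 | 1·0+4·1 = 4
X: 4·1 = 4 | 1·4+4·0 = 4
A: 4·7 = 28 | 1·0+4·7 = 28
gcd(4,1,4) = 1

Coefficients: [4, 1, 4]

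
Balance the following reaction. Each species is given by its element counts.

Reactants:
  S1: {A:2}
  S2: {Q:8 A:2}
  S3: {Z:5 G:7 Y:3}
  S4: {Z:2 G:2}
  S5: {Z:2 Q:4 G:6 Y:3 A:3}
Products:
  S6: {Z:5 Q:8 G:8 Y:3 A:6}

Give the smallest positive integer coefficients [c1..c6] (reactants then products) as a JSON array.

Coefficients: [6, 3, 2, 3, 2, 4]

Z: 6·0+3·0+2·5+3·2+2·2 = 20 | 4·5 = 20
Q: 6·0+3·8+2·0+3·0+2·4 = 32 | 4·8 = 32
G: 6·0+3·0+2·7+3·2+2·6 = 32 | 4·8 = 32
Y: 6·0+3·0+2·3+3·0+2·3 = 12 | 4·3 = 12
A: 6·2+3·2+2·0+3·0+2·3 = 24 | 4·6 = 24
gcd(6,3,2,3,2,4) = 1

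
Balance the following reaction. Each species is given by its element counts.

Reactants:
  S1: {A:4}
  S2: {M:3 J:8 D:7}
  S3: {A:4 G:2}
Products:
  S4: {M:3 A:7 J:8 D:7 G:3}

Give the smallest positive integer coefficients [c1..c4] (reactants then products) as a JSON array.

M: 1·0+4·3+6·0 = 12 | 4·3 = 12
A: 1·4+4·0+6·4 = 28 | 4·7 = 28
J: 1·0+4·8+6·0 = 32 | 4·8 = 32
D: 1·0+4·7+6·0 = 28 | 4·7 = 28
G: 1·0+4·0+6·2 = 12 | 4·3 = 12
gcd(1,4,6,4) = 1

Coefficients: [1, 4, 6, 4]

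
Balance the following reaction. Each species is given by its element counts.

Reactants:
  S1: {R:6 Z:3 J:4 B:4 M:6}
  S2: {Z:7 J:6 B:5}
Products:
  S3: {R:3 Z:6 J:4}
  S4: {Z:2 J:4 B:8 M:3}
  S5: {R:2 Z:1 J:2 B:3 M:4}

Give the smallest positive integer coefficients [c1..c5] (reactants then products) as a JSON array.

R: 4·6+5·0 = 24 | 6·3+4·0+3·2 = 24
Z: 4·3+5·7 = 47 | 6·6+4·2+3·1 = 47
J: 4·4+5·6 = 46 | 6·4+4·4+3·2 = 46
B: 4·4+5·5 = 41 | 6·0+4·8+3·3 = 41
M: 4·6+5·0 = 24 | 6·0+4·3+3·4 = 24
gcd(4,5,6,4,3) = 1

Coefficients: [4, 5, 6, 4, 3]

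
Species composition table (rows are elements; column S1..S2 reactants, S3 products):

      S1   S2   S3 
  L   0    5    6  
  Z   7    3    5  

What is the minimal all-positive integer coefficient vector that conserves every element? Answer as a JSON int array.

Coefficients: [1, 6, 5]

L: 1·0+6·5 = 30 | 5·6 = 30
Z: 1·7+6·3 = 25 | 5·5 = 25
gcd(1,6,5) = 1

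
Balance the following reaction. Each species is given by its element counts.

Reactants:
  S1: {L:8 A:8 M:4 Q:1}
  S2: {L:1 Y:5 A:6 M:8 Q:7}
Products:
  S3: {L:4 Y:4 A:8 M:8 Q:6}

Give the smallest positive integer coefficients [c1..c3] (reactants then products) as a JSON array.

Coefficients: [2, 4, 5]

L: 2·8+4·1 = 20 | 5·4 = 20
Y: 2·0+4·5 = 20 | 5·4 = 20
A: 2·8+4·6 = 40 | 5·8 = 40
M: 2·4+4·8 = 40 | 5·8 = 40
Q: 2·1+4·7 = 30 | 5·6 = 30
gcd(2,4,5) = 1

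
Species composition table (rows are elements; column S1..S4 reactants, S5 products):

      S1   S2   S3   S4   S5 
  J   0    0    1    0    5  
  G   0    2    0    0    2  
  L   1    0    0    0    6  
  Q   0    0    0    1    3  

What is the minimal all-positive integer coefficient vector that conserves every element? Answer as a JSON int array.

Coefficients: [6, 1, 5, 3, 1]

J: 6·0+1·0+5·1+3·0 = 5 | 1·5 = 5
G: 6·0+1·2+5·0+3·0 = 2 | 1·2 = 2
L: 6·1+1·0+5·0+3·0 = 6 | 1·6 = 6
Q: 6·0+1·0+5·0+3·1 = 3 | 1·3 = 3
gcd(6,1,5,3,1) = 1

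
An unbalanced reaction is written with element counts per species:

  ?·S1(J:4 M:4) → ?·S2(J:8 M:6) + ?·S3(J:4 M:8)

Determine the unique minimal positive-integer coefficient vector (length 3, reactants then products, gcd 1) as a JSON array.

J: 5·4 = 20 | 2·8+1·4 = 20
M: 5·4 = 20 | 2·6+1·8 = 20
gcd(5,2,1) = 1

Coefficients: [5, 2, 1]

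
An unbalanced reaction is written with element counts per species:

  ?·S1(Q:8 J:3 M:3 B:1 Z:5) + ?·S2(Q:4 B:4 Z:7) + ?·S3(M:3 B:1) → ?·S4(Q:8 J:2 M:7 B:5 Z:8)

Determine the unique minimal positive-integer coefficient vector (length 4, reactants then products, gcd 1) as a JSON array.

Q: 2·8+2·4+5·0 = 24 | 3·8 = 24
J: 2·3+2·0+5·0 = 6 | 3·2 = 6
M: 2·3+2·0+5·3 = 21 | 3·7 = 21
B: 2·1+2·4+5·1 = 15 | 3·5 = 15
Z: 2·5+2·7+5·0 = 24 | 3·8 = 24
gcd(2,2,5,3) = 1

Coefficients: [2, 2, 5, 3]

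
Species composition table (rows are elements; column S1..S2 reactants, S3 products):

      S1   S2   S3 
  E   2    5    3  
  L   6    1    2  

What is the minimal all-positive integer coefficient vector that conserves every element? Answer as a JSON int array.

Coefficients: [1, 2, 4]

E: 1·2+2·5 = 12 | 4·3 = 12
L: 1·6+2·1 = 8 | 4·2 = 8
gcd(1,2,4) = 1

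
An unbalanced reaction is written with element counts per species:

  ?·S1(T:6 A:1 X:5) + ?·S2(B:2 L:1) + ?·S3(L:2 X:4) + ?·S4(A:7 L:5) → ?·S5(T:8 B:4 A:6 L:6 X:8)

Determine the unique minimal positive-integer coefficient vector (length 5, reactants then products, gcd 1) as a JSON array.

T: 4·6+6·0+1·0+2·0 = 24 | 3·8 = 24
B: 4·0+6·2+1·0+2·0 = 12 | 3·4 = 12
A: 4·1+6·0+1·0+2·7 = 18 | 3·6 = 18
L: 4·0+6·1+1·2+2·5 = 18 | 3·6 = 18
X: 4·5+6·0+1·4+2·0 = 24 | 3·8 = 24
gcd(4,6,1,2,3) = 1

Coefficients: [4, 6, 1, 2, 3]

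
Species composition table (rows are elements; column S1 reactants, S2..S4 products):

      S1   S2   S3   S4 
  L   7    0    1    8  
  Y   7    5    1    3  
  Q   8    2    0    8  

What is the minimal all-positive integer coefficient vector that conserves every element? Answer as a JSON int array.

L: 5·7 = 35 | 4·0+3·1+4·8 = 35
Y: 5·7 = 35 | 4·5+3·1+4·3 = 35
Q: 5·8 = 40 | 4·2+3·0+4·8 = 40
gcd(5,4,3,4) = 1

Coefficients: [5, 4, 3, 4]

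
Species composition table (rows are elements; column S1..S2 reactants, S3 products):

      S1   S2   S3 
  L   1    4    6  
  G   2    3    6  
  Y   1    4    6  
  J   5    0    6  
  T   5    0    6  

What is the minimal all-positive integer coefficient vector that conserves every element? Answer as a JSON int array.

Coefficients: [6, 6, 5]

L: 6·1+6·4 = 30 | 5·6 = 30
G: 6·2+6·3 = 30 | 5·6 = 30
Y: 6·1+6·4 = 30 | 5·6 = 30
J: 6·5+6·0 = 30 | 5·6 = 30
T: 6·5+6·0 = 30 | 5·6 = 30
gcd(6,6,5) = 1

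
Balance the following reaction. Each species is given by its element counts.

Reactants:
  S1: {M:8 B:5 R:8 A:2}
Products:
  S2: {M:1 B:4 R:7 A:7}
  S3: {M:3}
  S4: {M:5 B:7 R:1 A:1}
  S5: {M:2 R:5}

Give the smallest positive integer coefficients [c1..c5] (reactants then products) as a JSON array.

Coefficients: [5, 1, 4, 3, 6]

M: 5·8 = 40 | 1·1+4·3+3·5+6·2 = 40
B: 5·5 = 25 | 1·4+4·0+3·7+6·0 = 25
R: 5·8 = 40 | 1·7+4·0+3·1+6·5 = 40
A: 5·2 = 10 | 1·7+4·0+3·1+6·0 = 10
gcd(5,1,4,3,6) = 1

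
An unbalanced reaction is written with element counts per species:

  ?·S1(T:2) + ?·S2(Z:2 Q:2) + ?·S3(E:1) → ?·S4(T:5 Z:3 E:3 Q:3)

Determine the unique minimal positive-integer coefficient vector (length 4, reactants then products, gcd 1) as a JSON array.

Coefficients: [5, 3, 6, 2]

T: 5·2+3·0+6·0 = 10 | 2·5 = 10
Z: 5·0+3·2+6·0 = 6 | 2·3 = 6
E: 5·0+3·0+6·1 = 6 | 2·3 = 6
Q: 5·0+3·2+6·0 = 6 | 2·3 = 6
gcd(5,3,6,2) = 1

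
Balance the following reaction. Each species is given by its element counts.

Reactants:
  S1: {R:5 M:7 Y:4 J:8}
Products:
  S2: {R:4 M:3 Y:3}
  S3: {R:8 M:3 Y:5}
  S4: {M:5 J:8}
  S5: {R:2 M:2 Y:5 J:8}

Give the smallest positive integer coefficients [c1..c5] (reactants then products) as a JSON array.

R: 6·5 = 30 | 3·4+2·8+5·0+1·2 = 30
M: 6·7 = 42 | 3·3+2·3+5·5+1·2 = 42
Y: 6·4 = 24 | 3·3+2·5+5·0+1·5 = 24
J: 6·8 = 48 | 3·0+2·0+5·8+1·8 = 48
gcd(6,3,2,5,1) = 1

Coefficients: [6, 3, 2, 5, 1]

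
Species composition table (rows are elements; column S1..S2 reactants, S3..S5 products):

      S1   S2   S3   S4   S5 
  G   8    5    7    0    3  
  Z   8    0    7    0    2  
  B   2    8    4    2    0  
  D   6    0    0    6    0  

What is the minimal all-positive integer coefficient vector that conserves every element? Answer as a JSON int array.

G: 3·8+1·5 = 29 | 2·7+3·0+5·3 = 29
Z: 3·8+1·0 = 24 | 2·7+3·0+5·2 = 24
B: 3·2+1·8 = 14 | 2·4+3·2+5·0 = 14
D: 3·6+1·0 = 18 | 2·0+3·6+5·0 = 18
gcd(3,1,2,3,5) = 1

Coefficients: [3, 1, 2, 3, 5]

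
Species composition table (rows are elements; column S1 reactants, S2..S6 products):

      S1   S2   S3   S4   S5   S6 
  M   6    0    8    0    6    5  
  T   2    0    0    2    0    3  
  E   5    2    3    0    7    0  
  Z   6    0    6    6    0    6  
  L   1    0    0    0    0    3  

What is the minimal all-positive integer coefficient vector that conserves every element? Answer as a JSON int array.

Coefficients: [6, 3, 1, 3, 3, 2]

M: 6·6 = 36 | 3·0+1·8+3·0+3·6+2·5 = 36
T: 6·2 = 12 | 3·0+1·0+3·2+3·0+2·3 = 12
E: 6·5 = 30 | 3·2+1·3+3·0+3·7+2·0 = 30
Z: 6·6 = 36 | 3·0+1·6+3·6+3·0+2·6 = 36
L: 6·1 = 6 | 3·0+1·0+3·0+3·0+2·3 = 6
gcd(6,3,1,3,3,2) = 1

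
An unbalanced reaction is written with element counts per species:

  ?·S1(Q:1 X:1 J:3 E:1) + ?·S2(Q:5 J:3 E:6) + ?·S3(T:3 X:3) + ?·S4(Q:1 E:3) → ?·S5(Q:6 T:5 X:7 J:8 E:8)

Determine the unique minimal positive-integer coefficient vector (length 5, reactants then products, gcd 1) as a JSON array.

Coefficients: [6, 2, 5, 2, 3]

Q: 6·1+2·5+5·0+2·1 = 18 | 3·6 = 18
T: 6·0+2·0+5·3+2·0 = 15 | 3·5 = 15
X: 6·1+2·0+5·3+2·0 = 21 | 3·7 = 21
J: 6·3+2·3+5·0+2·0 = 24 | 3·8 = 24
E: 6·1+2·6+5·0+2·3 = 24 | 3·8 = 24
gcd(6,2,5,2,3) = 1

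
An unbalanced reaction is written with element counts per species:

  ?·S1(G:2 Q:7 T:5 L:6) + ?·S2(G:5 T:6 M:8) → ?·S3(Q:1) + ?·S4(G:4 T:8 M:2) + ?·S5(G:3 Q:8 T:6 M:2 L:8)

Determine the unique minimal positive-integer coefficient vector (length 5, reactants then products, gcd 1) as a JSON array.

Coefficients: [4, 1, 4, 1, 3]

G: 4·2+1·5 = 13 | 4·0+1·4+3·3 = 13
Q: 4·7+1·0 = 28 | 4·1+1·0+3·8 = 28
T: 4·5+1·6 = 26 | 4·0+1·8+3·6 = 26
M: 4·0+1·8 = 8 | 4·0+1·2+3·2 = 8
L: 4·6+1·0 = 24 | 4·0+1·0+3·8 = 24
gcd(4,1,4,1,3) = 1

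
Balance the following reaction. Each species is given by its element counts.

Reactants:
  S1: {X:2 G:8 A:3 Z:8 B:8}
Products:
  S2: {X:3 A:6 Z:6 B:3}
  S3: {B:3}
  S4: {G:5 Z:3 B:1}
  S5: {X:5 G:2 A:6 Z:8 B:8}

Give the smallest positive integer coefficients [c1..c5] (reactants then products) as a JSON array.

Coefficients: [4, 1, 5, 6, 1]

X: 4·2 = 8 | 1·3+5·0+6·0+1·5 = 8
G: 4·8 = 32 | 1·0+5·0+6·5+1·2 = 32
A: 4·3 = 12 | 1·6+5·0+6·0+1·6 = 12
Z: 4·8 = 32 | 1·6+5·0+6·3+1·8 = 32
B: 4·8 = 32 | 1·3+5·3+6·1+1·8 = 32
gcd(4,1,5,6,1) = 1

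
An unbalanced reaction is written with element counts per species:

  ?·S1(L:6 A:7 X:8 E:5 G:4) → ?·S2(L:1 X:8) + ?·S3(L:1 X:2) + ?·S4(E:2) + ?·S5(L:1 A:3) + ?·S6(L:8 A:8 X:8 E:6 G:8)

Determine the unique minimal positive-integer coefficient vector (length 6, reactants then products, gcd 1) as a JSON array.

Coefficients: [6, 2, 4, 6, 6, 3]

L: 6·6 = 36 | 2·1+4·1+6·0+6·1+3·8 = 36
A: 6·7 = 42 | 2·0+4·0+6·0+6·3+3·8 = 42
X: 6·8 = 48 | 2·8+4·2+6·0+6·0+3·8 = 48
E: 6·5 = 30 | 2·0+4·0+6·2+6·0+3·6 = 30
G: 6·4 = 24 | 2·0+4·0+6·0+6·0+3·8 = 24
gcd(6,2,4,6,6,3) = 1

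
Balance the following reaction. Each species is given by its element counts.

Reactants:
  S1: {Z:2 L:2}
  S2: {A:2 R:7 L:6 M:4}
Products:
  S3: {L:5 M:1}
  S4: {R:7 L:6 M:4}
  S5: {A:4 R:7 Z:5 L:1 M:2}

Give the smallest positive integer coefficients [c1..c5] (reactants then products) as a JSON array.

Coefficients: [5, 4, 4, 2, 2]

A: 5·0+4·2 = 8 | 4·0+2·0+2·4 = 8
R: 5·0+4·7 = 28 | 4·0+2·7+2·7 = 28
Z: 5·2+4·0 = 10 | 4·0+2·0+2·5 = 10
L: 5·2+4·6 = 34 | 4·5+2·6+2·1 = 34
M: 5·0+4·4 = 16 | 4·1+2·4+2·2 = 16
gcd(5,4,4,2,2) = 1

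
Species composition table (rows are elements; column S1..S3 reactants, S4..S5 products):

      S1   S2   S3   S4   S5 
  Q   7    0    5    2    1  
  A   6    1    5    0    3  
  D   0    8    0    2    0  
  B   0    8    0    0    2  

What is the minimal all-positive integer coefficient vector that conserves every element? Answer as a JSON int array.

Q: 1·7+1·0+1·5 = 12 | 4·2+4·1 = 12
A: 1·6+1·1+1·5 = 12 | 4·0+4·3 = 12
D: 1·0+1·8+1·0 = 8 | 4·2+4·0 = 8
B: 1·0+1·8+1·0 = 8 | 4·0+4·2 = 8
gcd(1,1,1,4,4) = 1

Coefficients: [1, 1, 1, 4, 4]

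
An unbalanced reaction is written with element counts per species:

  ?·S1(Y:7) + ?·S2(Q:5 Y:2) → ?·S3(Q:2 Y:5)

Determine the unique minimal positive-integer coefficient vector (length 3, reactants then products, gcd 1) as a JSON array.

Q: 3·0+2·5 = 10 | 5·2 = 10
Y: 3·7+2·2 = 25 | 5·5 = 25
gcd(3,2,5) = 1

Coefficients: [3, 2, 5]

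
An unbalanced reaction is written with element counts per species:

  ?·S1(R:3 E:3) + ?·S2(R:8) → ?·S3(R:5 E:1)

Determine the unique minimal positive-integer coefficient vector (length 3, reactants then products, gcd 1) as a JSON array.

Coefficients: [2, 3, 6]

R: 2·3+3·8 = 30 | 6·5 = 30
E: 2·3+3·0 = 6 | 6·1 = 6
gcd(2,3,6) = 1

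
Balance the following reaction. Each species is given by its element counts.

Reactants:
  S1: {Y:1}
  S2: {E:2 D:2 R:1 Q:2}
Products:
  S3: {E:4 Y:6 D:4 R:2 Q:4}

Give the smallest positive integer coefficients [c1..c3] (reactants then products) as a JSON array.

Coefficients: [6, 2, 1]

E: 6·0+2·2 = 4 | 1·4 = 4
Y: 6·1+2·0 = 6 | 1·6 = 6
D: 6·0+2·2 = 4 | 1·4 = 4
R: 6·0+2·1 = 2 | 1·2 = 2
Q: 6·0+2·2 = 4 | 1·4 = 4
gcd(6,2,1) = 1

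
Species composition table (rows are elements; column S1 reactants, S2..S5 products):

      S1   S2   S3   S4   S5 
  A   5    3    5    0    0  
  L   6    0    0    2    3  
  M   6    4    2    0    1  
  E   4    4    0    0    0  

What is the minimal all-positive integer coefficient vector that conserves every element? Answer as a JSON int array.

Coefficients: [5, 5, 2, 6, 6]

A: 5·5 = 25 | 5·3+2·5+6·0+6·0 = 25
L: 5·6 = 30 | 5·0+2·0+6·2+6·3 = 30
M: 5·6 = 30 | 5·4+2·2+6·0+6·1 = 30
E: 5·4 = 20 | 5·4+2·0+6·0+6·0 = 20
gcd(5,5,2,6,6) = 1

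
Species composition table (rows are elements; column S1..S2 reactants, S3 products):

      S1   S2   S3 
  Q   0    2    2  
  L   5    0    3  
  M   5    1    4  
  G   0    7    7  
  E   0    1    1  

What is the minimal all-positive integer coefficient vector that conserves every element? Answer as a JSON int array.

Coefficients: [3, 5, 5]

Q: 3·0+5·2 = 10 | 5·2 = 10
L: 3·5+5·0 = 15 | 5·3 = 15
M: 3·5+5·1 = 20 | 5·4 = 20
G: 3·0+5·7 = 35 | 5·7 = 35
E: 3·0+5·1 = 5 | 5·1 = 5
gcd(3,5,5) = 1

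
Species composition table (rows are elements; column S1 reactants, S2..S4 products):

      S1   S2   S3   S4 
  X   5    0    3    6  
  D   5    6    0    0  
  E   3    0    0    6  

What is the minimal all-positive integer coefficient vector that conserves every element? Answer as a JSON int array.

X: 6·5 = 30 | 5·0+4·3+3·6 = 30
D: 6·5 = 30 | 5·6+4·0+3·0 = 30
E: 6·3 = 18 | 5·0+4·0+3·6 = 18
gcd(6,5,4,3) = 1

Coefficients: [6, 5, 4, 3]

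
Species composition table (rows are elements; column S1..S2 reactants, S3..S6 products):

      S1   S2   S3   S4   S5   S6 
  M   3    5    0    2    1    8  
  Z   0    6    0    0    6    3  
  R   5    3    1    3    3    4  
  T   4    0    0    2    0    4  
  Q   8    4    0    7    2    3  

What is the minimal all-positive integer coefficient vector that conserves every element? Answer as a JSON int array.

Coefficients: [5, 3, 2, 6, 2, 2]

M: 5·3+3·5 = 30 | 2·0+6·2+2·1+2·8 = 30
Z: 5·0+3·6 = 18 | 2·0+6·0+2·6+2·3 = 18
R: 5·5+3·3 = 34 | 2·1+6·3+2·3+2·4 = 34
T: 5·4+3·0 = 20 | 2·0+6·2+2·0+2·4 = 20
Q: 5·8+3·4 = 52 | 2·0+6·7+2·2+2·3 = 52
gcd(5,3,2,6,2,2) = 1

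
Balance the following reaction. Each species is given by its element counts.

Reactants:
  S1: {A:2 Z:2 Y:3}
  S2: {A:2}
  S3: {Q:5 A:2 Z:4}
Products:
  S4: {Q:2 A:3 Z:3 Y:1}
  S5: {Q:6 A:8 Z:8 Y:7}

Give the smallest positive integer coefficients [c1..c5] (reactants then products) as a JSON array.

Coefficients: [3, 2, 2, 2, 1]

Q: 3·0+2·0+2·5 = 10 | 2·2+1·6 = 10
A: 3·2+2·2+2·2 = 14 | 2·3+1·8 = 14
Z: 3·2+2·0+2·4 = 14 | 2·3+1·8 = 14
Y: 3·3+2·0+2·0 = 9 | 2·1+1·7 = 9
gcd(3,2,2,2,1) = 1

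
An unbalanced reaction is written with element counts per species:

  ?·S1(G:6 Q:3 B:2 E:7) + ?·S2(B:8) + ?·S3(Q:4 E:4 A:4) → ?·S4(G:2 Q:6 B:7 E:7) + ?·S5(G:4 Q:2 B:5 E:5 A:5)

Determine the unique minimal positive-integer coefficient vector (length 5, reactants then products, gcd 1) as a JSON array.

Coefficients: [4, 5, 5, 4, 4]

G: 4·6+5·0+5·0 = 24 | 4·2+4·4 = 24
Q: 4·3+5·0+5·4 = 32 | 4·6+4·2 = 32
B: 4·2+5·8+5·0 = 48 | 4·7+4·5 = 48
E: 4·7+5·0+5·4 = 48 | 4·7+4·5 = 48
A: 4·0+5·0+5·4 = 20 | 4·0+4·5 = 20
gcd(4,5,5,4,4) = 1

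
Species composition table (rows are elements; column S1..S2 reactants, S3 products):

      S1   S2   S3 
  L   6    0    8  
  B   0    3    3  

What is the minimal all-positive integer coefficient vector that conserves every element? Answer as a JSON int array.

Coefficients: [4, 3, 3]

L: 4·6+3·0 = 24 | 3·8 = 24
B: 4·0+3·3 = 9 | 3·3 = 9
gcd(4,3,3) = 1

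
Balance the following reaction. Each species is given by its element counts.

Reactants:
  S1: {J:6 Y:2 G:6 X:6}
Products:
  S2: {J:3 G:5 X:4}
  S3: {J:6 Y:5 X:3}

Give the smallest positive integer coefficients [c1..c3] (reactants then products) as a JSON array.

J: 5·6 = 30 | 6·3+2·6 = 30
Y: 5·2 = 10 | 6·0+2·5 = 10
G: 5·6 = 30 | 6·5+2·0 = 30
X: 5·6 = 30 | 6·4+2·3 = 30
gcd(5,6,2) = 1

Coefficients: [5, 6, 2]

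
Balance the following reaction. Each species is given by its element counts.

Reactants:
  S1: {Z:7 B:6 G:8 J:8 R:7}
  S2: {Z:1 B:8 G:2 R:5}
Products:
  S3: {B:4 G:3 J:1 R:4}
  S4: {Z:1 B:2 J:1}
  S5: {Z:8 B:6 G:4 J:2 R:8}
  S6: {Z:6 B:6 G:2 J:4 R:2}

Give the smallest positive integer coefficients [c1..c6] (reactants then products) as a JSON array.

Z: 2·7+4·1 = 18 | 6·0+4·1+1·8+1·6 = 18
B: 2·6+4·8 = 44 | 6·4+4·2+1·6+1·6 = 44
G: 2·8+4·2 = 24 | 6·3+4·0+1·4+1·2 = 24
J: 2·8+4·0 = 16 | 6·1+4·1+1·2+1·4 = 16
R: 2·7+4·5 = 34 | 6·4+4·0+1·8+1·2 = 34
gcd(2,4,6,4,1,1) = 1

Coefficients: [2, 4, 6, 4, 1, 1]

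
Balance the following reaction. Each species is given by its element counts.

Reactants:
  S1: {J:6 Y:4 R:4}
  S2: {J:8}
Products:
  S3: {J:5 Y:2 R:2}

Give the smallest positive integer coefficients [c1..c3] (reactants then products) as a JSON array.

Coefficients: [2, 1, 4]

J: 2·6+1·8 = 20 | 4·5 = 20
Y: 2·4+1·0 = 8 | 4·2 = 8
R: 2·4+1·0 = 8 | 4·2 = 8
gcd(2,1,4) = 1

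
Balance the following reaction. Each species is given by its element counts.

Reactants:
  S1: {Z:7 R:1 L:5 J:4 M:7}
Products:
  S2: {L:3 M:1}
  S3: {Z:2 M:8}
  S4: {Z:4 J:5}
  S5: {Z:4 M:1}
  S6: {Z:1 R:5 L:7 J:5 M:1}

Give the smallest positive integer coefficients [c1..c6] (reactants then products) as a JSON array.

Z: 5·7 = 35 | 6·0+3·2+3·4+4·4+1·1 = 35
R: 5·1 = 5 | 6·0+3·0+3·0+4·0+1·5 = 5
L: 5·5 = 25 | 6·3+3·0+3·0+4·0+1·7 = 25
J: 5·4 = 20 | 6·0+3·0+3·5+4·0+1·5 = 20
M: 5·7 = 35 | 6·1+3·8+3·0+4·1+1·1 = 35
gcd(5,6,3,3,4,1) = 1

Coefficients: [5, 6, 3, 3, 4, 1]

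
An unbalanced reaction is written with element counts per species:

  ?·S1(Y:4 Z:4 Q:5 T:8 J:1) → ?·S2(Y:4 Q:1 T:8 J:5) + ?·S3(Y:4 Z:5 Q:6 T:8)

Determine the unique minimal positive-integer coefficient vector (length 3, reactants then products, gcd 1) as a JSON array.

Coefficients: [5, 1, 4]

Y: 5·4 = 20 | 1·4+4·4 = 20
Z: 5·4 = 20 | 1·0+4·5 = 20
Q: 5·5 = 25 | 1·1+4·6 = 25
T: 5·8 = 40 | 1·8+4·8 = 40
J: 5·1 = 5 | 1·5+4·0 = 5
gcd(5,1,4) = 1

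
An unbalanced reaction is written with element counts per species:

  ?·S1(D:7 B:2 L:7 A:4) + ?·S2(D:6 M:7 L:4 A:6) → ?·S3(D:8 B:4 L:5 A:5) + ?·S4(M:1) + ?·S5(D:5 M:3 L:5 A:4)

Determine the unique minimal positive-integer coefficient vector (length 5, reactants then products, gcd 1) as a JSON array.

D: 4·7+3·6 = 46 | 2·8+3·0+6·5 = 46
B: 4·2+3·0 = 8 | 2·4+3·0+6·0 = 8
M: 4·0+3·7 = 21 | 2·0+3·1+6·3 = 21
L: 4·7+3·4 = 40 | 2·5+3·0+6·5 = 40
A: 4·4+3·6 = 34 | 2·5+3·0+6·4 = 34
gcd(4,3,2,3,6) = 1

Coefficients: [4, 3, 2, 3, 6]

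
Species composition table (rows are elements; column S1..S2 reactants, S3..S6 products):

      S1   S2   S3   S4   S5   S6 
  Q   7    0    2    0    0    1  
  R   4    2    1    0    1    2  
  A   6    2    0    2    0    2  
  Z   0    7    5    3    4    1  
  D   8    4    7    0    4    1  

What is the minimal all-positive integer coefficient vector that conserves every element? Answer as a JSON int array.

Coefficients: [1, 6, 1, 4, 5, 5]

Q: 1·7+6·0 = 7 | 1·2+4·0+5·0+5·1 = 7
R: 1·4+6·2 = 16 | 1·1+4·0+5·1+5·2 = 16
A: 1·6+6·2 = 18 | 1·0+4·2+5·0+5·2 = 18
Z: 1·0+6·7 = 42 | 1·5+4·3+5·4+5·1 = 42
D: 1·8+6·4 = 32 | 1·7+4·0+5·4+5·1 = 32
gcd(1,6,1,4,5,5) = 1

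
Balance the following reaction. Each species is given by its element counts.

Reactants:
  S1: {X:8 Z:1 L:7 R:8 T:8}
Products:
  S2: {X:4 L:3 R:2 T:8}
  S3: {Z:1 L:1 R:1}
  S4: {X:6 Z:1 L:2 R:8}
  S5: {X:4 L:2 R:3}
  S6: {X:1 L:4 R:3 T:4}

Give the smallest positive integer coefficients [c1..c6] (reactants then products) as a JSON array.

X: 4·8 = 32 | 3·4+3·0+1·6+3·4+2·1 = 32
Z: 4·1 = 4 | 3·0+3·1+1·1+3·0+2·0 = 4
L: 4·7 = 28 | 3·3+3·1+1·2+3·2+2·4 = 28
R: 4·8 = 32 | 3·2+3·1+1·8+3·3+2·3 = 32
T: 4·8 = 32 | 3·8+3·0+1·0+3·0+2·4 = 32
gcd(4,3,3,1,3,2) = 1

Coefficients: [4, 3, 3, 1, 3, 2]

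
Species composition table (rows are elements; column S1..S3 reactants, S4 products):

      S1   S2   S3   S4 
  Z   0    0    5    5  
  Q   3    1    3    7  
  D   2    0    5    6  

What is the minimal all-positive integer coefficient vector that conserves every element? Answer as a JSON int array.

Coefficients: [1, 5, 2, 2]

Z: 1·0+5·0+2·5 = 10 | 2·5 = 10
Q: 1·3+5·1+2·3 = 14 | 2·7 = 14
D: 1·2+5·0+2·5 = 12 | 2·6 = 12
gcd(1,5,2,2) = 1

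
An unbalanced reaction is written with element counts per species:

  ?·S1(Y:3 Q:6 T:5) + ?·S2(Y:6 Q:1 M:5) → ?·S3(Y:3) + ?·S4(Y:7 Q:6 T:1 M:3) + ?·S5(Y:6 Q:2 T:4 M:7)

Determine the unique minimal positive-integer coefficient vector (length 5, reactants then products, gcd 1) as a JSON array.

Y: 3·3+6·6 = 45 | 2·3+3·7+3·6 = 45
Q: 3·6+6·1 = 24 | 2·0+3·6+3·2 = 24
T: 3·5+6·0 = 15 | 2·0+3·1+3·4 = 15
M: 3·0+6·5 = 30 | 2·0+3·3+3·7 = 30
gcd(3,6,2,3,3) = 1

Coefficients: [3, 6, 2, 3, 3]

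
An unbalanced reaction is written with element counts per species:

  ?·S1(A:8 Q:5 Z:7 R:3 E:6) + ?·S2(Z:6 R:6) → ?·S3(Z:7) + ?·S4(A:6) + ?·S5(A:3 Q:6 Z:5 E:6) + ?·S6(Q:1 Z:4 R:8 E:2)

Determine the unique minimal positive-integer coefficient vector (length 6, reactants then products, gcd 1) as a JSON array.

A: 6·8+5·0 = 48 | 4·0+6·6+4·3+6·0 = 48
Q: 6·5+5·0 = 30 | 4·0+6·0+4·6+6·1 = 30
Z: 6·7+5·6 = 72 | 4·7+6·0+4·5+6·4 = 72
R: 6·3+5·6 = 48 | 4·0+6·0+4·0+6·8 = 48
E: 6·6+5·0 = 36 | 4·0+6·0+4·6+6·2 = 36
gcd(6,5,4,6,4,6) = 1

Coefficients: [6, 5, 4, 6, 4, 6]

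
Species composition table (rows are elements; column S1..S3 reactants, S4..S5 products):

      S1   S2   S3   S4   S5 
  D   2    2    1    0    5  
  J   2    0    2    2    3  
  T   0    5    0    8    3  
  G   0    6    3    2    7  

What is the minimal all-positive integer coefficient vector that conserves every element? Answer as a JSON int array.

Coefficients: [5, 4, 2, 1, 4]

D: 5·2+4·2+2·1 = 20 | 1·0+4·5 = 20
J: 5·2+4·0+2·2 = 14 | 1·2+4·3 = 14
T: 5·0+4·5+2·0 = 20 | 1·8+4·3 = 20
G: 5·0+4·6+2·3 = 30 | 1·2+4·7 = 30
gcd(5,4,2,1,4) = 1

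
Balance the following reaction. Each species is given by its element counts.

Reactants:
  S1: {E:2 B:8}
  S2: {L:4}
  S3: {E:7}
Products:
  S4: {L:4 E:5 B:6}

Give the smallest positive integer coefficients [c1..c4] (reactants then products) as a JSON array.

Coefficients: [3, 4, 2, 4]

L: 3·0+4·4+2·0 = 16 | 4·4 = 16
E: 3·2+4·0+2·7 = 20 | 4·5 = 20
B: 3·8+4·0+2·0 = 24 | 4·6 = 24
gcd(3,4,2,4) = 1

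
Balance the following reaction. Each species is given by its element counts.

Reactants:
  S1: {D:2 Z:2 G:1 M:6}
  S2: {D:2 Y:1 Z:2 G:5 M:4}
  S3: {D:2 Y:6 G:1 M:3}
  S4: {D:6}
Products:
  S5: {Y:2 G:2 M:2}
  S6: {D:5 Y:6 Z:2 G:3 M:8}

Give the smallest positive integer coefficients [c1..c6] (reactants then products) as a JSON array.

D: 4·2+2·2+6·2+1·6 = 30 | 1·0+6·5 = 30
Y: 4·0+2·1+6·6+1·0 = 38 | 1·2+6·6 = 38
Z: 4·2+2·2+6·0+1·0 = 12 | 1·0+6·2 = 12
G: 4·1+2·5+6·1+1·0 = 20 | 1·2+6·3 = 20
M: 4·6+2·4+6·3+1·0 = 50 | 1·2+6·8 = 50
gcd(4,2,6,1,1,6) = 1

Coefficients: [4, 2, 6, 1, 1, 6]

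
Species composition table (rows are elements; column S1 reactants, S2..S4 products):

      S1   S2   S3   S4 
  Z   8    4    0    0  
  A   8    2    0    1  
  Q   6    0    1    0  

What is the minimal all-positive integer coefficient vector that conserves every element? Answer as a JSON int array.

Coefficients: [1, 2, 6, 4]

Z: 1·8 = 8 | 2·4+6·0+4·0 = 8
A: 1·8 = 8 | 2·2+6·0+4·1 = 8
Q: 1·6 = 6 | 2·0+6·1+4·0 = 6
gcd(1,2,6,4) = 1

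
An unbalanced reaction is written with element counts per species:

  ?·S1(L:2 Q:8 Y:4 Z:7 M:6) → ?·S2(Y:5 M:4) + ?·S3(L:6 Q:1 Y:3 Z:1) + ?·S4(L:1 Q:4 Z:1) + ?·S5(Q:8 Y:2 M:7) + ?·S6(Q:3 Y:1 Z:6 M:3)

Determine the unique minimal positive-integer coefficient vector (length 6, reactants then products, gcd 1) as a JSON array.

L: 5·2 = 10 | 2·0+1·6+4·1+1·0+5·0 = 10
Q: 5·8 = 40 | 2·0+1·1+4·4+1·8+5·3 = 40
Y: 5·4 = 20 | 2·5+1·3+4·0+1·2+5·1 = 20
Z: 5·7 = 35 | 2·0+1·1+4·1+1·0+5·6 = 35
M: 5·6 = 30 | 2·4+1·0+4·0+1·7+5·3 = 30
gcd(5,2,1,4,1,5) = 1

Coefficients: [5, 2, 1, 4, 1, 5]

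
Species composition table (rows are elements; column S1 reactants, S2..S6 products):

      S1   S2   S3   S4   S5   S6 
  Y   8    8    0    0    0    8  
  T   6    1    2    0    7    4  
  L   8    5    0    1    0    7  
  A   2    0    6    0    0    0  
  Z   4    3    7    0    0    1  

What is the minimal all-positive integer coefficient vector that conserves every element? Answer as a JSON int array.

Coefficients: [3, 1, 1, 5, 1, 2]

Y: 3·8 = 24 | 1·8+1·0+5·0+1·0+2·8 = 24
T: 3·6 = 18 | 1·1+1·2+5·0+1·7+2·4 = 18
L: 3·8 = 24 | 1·5+1·0+5·1+1·0+2·7 = 24
A: 3·2 = 6 | 1·0+1·6+5·0+1·0+2·0 = 6
Z: 3·4 = 12 | 1·3+1·7+5·0+1·0+2·1 = 12
gcd(3,1,1,5,1,2) = 1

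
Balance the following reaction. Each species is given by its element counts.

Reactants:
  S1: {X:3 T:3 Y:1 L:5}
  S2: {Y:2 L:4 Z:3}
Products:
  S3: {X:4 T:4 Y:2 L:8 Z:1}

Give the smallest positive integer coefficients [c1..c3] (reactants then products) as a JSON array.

X: 4·3+1·0 = 12 | 3·4 = 12
T: 4·3+1·0 = 12 | 3·4 = 12
Y: 4·1+1·2 = 6 | 3·2 = 6
L: 4·5+1·4 = 24 | 3·8 = 24
Z: 4·0+1·3 = 3 | 3·1 = 3
gcd(4,1,3) = 1

Coefficients: [4, 1, 3]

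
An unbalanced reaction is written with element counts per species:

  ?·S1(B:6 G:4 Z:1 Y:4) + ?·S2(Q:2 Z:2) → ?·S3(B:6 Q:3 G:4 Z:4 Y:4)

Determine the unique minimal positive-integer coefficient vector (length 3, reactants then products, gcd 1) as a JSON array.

B: 2·6+3·0 = 12 | 2·6 = 12
Q: 2·0+3·2 = 6 | 2·3 = 6
G: 2·4+3·0 = 8 | 2·4 = 8
Z: 2·1+3·2 = 8 | 2·4 = 8
Y: 2·4+3·0 = 8 | 2·4 = 8
gcd(2,3,2) = 1

Coefficients: [2, 3, 2]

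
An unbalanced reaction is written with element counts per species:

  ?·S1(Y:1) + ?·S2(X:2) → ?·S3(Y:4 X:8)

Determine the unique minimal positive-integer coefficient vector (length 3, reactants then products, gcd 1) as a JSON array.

Y: 4·1+4·0 = 4 | 1·4 = 4
X: 4·0+4·2 = 8 | 1·8 = 8
gcd(4,4,1) = 1

Coefficients: [4, 4, 1]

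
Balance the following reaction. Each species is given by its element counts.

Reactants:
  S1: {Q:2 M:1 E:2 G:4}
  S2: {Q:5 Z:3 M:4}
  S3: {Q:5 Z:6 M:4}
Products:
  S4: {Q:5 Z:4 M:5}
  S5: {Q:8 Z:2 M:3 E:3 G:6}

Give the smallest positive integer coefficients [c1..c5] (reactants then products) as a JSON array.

Coefficients: [3, 6, 1, 5, 2]

Q: 3·2+6·5+1·5 = 41 | 5·5+2·8 = 41
Z: 3·0+6·3+1·6 = 24 | 5·4+2·2 = 24
M: 3·1+6·4+1·4 = 31 | 5·5+2·3 = 31
E: 3·2+6·0+1·0 = 6 | 5·0+2·3 = 6
G: 3·4+6·0+1·0 = 12 | 5·0+2·6 = 12
gcd(3,6,1,5,2) = 1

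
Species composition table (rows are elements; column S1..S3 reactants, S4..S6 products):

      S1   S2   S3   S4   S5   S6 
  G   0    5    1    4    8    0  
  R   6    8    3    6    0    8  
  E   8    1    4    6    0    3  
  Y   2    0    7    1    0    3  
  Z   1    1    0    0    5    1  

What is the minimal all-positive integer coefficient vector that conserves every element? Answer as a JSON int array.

Coefficients: [5, 6, 2, 6, 1, 6]

G: 5·0+6·5+2·1 = 32 | 6·4+1·8+6·0 = 32
R: 5·6+6·8+2·3 = 84 | 6·6+1·0+6·8 = 84
E: 5·8+6·1+2·4 = 54 | 6·6+1·0+6·3 = 54
Y: 5·2+6·0+2·7 = 24 | 6·1+1·0+6·3 = 24
Z: 5·1+6·1+2·0 = 11 | 6·0+1·5+6·1 = 11
gcd(5,6,2,6,1,6) = 1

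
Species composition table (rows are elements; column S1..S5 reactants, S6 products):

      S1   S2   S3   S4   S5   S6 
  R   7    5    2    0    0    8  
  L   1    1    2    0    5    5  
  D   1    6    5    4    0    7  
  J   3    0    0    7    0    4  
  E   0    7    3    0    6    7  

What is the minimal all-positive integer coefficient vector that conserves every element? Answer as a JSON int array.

Coefficients: [3, 1, 3, 1, 2, 4]

R: 3·7+1·5+3·2+1·0+2·0 = 32 | 4·8 = 32
L: 3·1+1·1+3·2+1·0+2·5 = 20 | 4·5 = 20
D: 3·1+1·6+3·5+1·4+2·0 = 28 | 4·7 = 28
J: 3·3+1·0+3·0+1·7+2·0 = 16 | 4·4 = 16
E: 3·0+1·7+3·3+1·0+2·6 = 28 | 4·7 = 28
gcd(3,1,3,1,2,4) = 1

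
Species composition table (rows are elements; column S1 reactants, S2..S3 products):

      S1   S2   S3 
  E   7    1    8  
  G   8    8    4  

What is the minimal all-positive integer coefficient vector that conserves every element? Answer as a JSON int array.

E: 5·7 = 35 | 3·1+4·8 = 35
G: 5·8 = 40 | 3·8+4·4 = 40
gcd(5,3,4) = 1

Coefficients: [5, 3, 4]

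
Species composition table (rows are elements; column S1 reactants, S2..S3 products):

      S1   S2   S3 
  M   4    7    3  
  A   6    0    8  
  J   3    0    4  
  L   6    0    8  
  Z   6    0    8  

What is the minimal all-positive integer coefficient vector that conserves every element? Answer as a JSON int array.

Coefficients: [4, 1, 3]

M: 4·4 = 16 | 1·7+3·3 = 16
A: 4·6 = 24 | 1·0+3·8 = 24
J: 4·3 = 12 | 1·0+3·4 = 12
L: 4·6 = 24 | 1·0+3·8 = 24
Z: 4·6 = 24 | 1·0+3·8 = 24
gcd(4,1,3) = 1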